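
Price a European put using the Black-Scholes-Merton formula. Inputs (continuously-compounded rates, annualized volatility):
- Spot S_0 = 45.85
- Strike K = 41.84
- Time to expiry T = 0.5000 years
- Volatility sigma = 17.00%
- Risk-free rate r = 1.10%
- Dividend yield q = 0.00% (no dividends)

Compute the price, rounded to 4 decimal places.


d1 = (ln(S/K) + (r - q + 0.5*sigma^2) * T) / (sigma * sqrt(T)) = 0.86722387
d2 = d1 - sigma * sqrt(T) = 0.74701571
exp(-rT) = 0.99451510; exp(-qT) = 1.00000000
P = K * exp(-rT) * N(-d2) - S_0 * exp(-qT) * N(-d1)
N(-d1) = 0.19290968; N(-d2) = 0.22752704
P = 41.8400 * 0.99451510 * 0.22752704 - 45.8500 * 1.00000000 * 0.19290968 = 0.6226

Answer: Price = 0.6226


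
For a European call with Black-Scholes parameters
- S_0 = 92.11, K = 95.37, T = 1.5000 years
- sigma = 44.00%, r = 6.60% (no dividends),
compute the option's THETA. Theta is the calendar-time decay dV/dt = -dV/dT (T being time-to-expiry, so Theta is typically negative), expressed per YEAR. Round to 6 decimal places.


d1 = 0.3886142410; d2 = -0.1502735024
phi(d1) = 0.3699272008; exp(-qT) = 1.0000000000; exp(-rT) = 0.9057427080
Theta = -S*exp(-qT)*phi(d1)*sigma/(2*sqrt(T)) - r*K*exp(-rT)*N(d2) + q*S*exp(-qT)*N(d1)
N(d1) = 0.6512192348; N(d2) = 0.4402744188; sqrt(T) = 1.2247448714
Term 1 = -92.1100 * 1.0000000000 * 0.3699272008 * 0.4400 / (2 * 1.2247448714) = -6.1206859955
Term 2 = -0.0660 * 95.3700 * 0.9057427080 * 0.4402744188 = -2.5100595030
Term 3 = 0 (no dividend yield, q = 0)
Theta = -6.1206859955 + (-2.5100595030) + (0.0000000000) = -8.630745

Answer: Theta = -8.630745


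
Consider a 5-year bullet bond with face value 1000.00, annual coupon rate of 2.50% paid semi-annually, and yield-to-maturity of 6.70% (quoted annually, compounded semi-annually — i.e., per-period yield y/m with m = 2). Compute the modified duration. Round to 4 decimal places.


Answer: Modified duration = 4.5445

Derivation:
Coupon per period c = face * coupon_rate / m = 12.500000
Periods per year m = 2; per-period yield y/m = 0.033500
Number of cashflows N = 10
Cashflows (t years, CF_t, discount factor 1/(1+y/m)^(m*t), PV):
  t = 0.5000: CF_t = 12.500000, DF = 0.967586, PV = 12.094823
  t = 1.0000: CF_t = 12.500000, DF = 0.936222, PV = 11.702780
  t = 1.5000: CF_t = 12.500000, DF = 0.905876, PV = 11.323445
  t = 2.0000: CF_t = 12.500000, DF = 0.876512, PV = 10.956405
  t = 2.5000: CF_t = 12.500000, DF = 0.848101, PV = 10.601263
  t = 3.0000: CF_t = 12.500000, DF = 0.820611, PV = 10.257632
  t = 3.5000: CF_t = 12.500000, DF = 0.794011, PV = 9.925140
  t = 4.0000: CF_t = 12.500000, DF = 0.768274, PV = 9.603425
  t = 4.5000: CF_t = 12.500000, DF = 0.743371, PV = 9.292139
  t = 5.0000: CF_t = 1012.500000, DF = 0.719275, PV = 728.266314
Price P = sum_t PV_t = 824.023368
First compute Macaulay numerator sum_t t * PV_t:
  t * PV_t at t = 0.5000: 6.047412
  t * PV_t at t = 1.0000: 11.702780
  t * PV_t at t = 1.5000: 16.985167
  t * PV_t at t = 2.0000: 21.912811
  t * PV_t at t = 2.5000: 26.503157
  t * PV_t at t = 3.0000: 30.772897
  t * PV_t at t = 3.5000: 34.737990
  t * PV_t at t = 4.0000: 38.413701
  t * PV_t at t = 4.5000: 41.814624
  t * PV_t at t = 5.0000: 3641.331571
Macaulay duration D = 3870.222112 / 824.023368 = 4.696738
Modified duration = D / (1 + y/m) = 4.696738 / (1 + 0.033500) = 4.544498


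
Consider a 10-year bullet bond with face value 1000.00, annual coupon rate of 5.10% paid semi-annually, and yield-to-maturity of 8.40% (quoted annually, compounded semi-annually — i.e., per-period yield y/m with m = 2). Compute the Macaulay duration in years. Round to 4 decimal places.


Coupon per period c = face * coupon_rate / m = 25.500000
Periods per year m = 2; per-period yield y/m = 0.042000
Number of cashflows N = 20
Cashflows (t years, CF_t, discount factor 1/(1+y/m)^(m*t), PV):
  t = 0.5000: CF_t = 25.500000, DF = 0.959693, PV = 24.472169
  t = 1.0000: CF_t = 25.500000, DF = 0.921010, PV = 23.485767
  t = 1.5000: CF_t = 25.500000, DF = 0.883887, PV = 22.539124
  t = 2.0000: CF_t = 25.500000, DF = 0.848260, PV = 21.630637
  t = 2.5000: CF_t = 25.500000, DF = 0.814069, PV = 20.758768
  t = 3.0000: CF_t = 25.500000, DF = 0.781257, PV = 19.922043
  t = 3.5000: CF_t = 25.500000, DF = 0.749766, PV = 19.119043
  t = 4.0000: CF_t = 25.500000, DF = 0.719545, PV = 18.348410
  t = 4.5000: CF_t = 25.500000, DF = 0.690543, PV = 17.608838
  t = 5.0000: CF_t = 25.500000, DF = 0.662709, PV = 16.899077
  t = 5.5000: CF_t = 25.500000, DF = 0.635997, PV = 16.217924
  t = 6.0000: CF_t = 25.500000, DF = 0.610362, PV = 15.564227
  t = 6.5000: CF_t = 25.500000, DF = 0.585760, PV = 14.936878
  t = 7.0000: CF_t = 25.500000, DF = 0.562150, PV = 14.334816
  t = 7.5000: CF_t = 25.500000, DF = 0.539491, PV = 13.757021
  t = 8.0000: CF_t = 25.500000, DF = 0.517746, PV = 13.202515
  t = 8.5000: CF_t = 25.500000, DF = 0.496877, PV = 12.670360
  t = 9.0000: CF_t = 25.500000, DF = 0.476849, PV = 12.159655
  t = 9.5000: CF_t = 25.500000, DF = 0.457629, PV = 11.669534
  t = 10.0000: CF_t = 1025.500000, DF = 0.439183, PV = 450.382270
Price P = sum_t PV_t = 779.679075
Macaulay numerator sum_t t * PV_t:
  t * PV_t at t = 0.5000: 12.236084
  t * PV_t at t = 1.0000: 23.485767
  t * PV_t at t = 1.5000: 33.808685
  t * PV_t at t = 2.0000: 43.261274
  t * PV_t at t = 2.5000: 51.896921
  t * PV_t at t = 3.0000: 59.766128
  t * PV_t at t = 3.5000: 66.916650
  t * PV_t at t = 4.0000: 73.393639
  t * PV_t at t = 4.5000: 79.239773
  t * PV_t at t = 5.0000: 84.495386
  t * PV_t at t = 5.5000: 89.198584
  t * PV_t at t = 6.0000: 93.385361
  t * PV_t at t = 6.5000: 97.089707
  t * PV_t at t = 7.0000: 100.343710
  t * PV_t at t = 7.5000: 103.177656
  t * PV_t at t = 8.0000: 105.620122
  t * PV_t at t = 8.5000: 107.698061
  t * PV_t at t = 9.0000: 109.436891
  t * PV_t at t = 9.5000: 110.860575
  t * PV_t at t = 10.0000: 4503.822699
Macaulay duration D = (sum_t t * PV_t) / P = 5949.133675 / 779.679075 = 7.630234

Answer: Macaulay duration = 7.6302 years


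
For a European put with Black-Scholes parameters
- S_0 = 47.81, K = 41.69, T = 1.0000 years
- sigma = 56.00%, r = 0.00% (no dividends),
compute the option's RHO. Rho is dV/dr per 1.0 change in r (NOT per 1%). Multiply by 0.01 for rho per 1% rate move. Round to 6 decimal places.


d1 = 0.5245955906; d2 = -0.0354044094
phi(d1) = 0.3476570408; exp(-qT) = 1.0000000000; exp(-rT) = 1.0000000000
N(-d2) = 0.5141213656
Rho = -K*T*exp(-rT)*N(-d2) = -41.6900 * 1.0000 * 1.0000000000 * 0.5141213656 = -21.433720

Answer: Rho = -21.433720


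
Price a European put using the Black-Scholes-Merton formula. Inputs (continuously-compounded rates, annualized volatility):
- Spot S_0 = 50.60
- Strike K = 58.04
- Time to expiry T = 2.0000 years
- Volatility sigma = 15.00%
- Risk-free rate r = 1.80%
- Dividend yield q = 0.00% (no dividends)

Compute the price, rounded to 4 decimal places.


d1 = (ln(S/K) + (r - q + 0.5*sigma^2) * T) / (sigma * sqrt(T)) = -0.37090509
d2 = d1 - sigma * sqrt(T) = -0.58303713
exp(-rT) = 0.96464029; exp(-qT) = 1.00000000
P = K * exp(-rT) * N(-d2) - S_0 * exp(-qT) * N(-d1)
N(-d1) = 0.64464589; N(-d2) = 0.72006585
P = 58.0400 * 0.96464029 * 0.72006585 - 50.6000 * 1.00000000 * 0.64464589 = 7.6958

Answer: Price = 7.6958


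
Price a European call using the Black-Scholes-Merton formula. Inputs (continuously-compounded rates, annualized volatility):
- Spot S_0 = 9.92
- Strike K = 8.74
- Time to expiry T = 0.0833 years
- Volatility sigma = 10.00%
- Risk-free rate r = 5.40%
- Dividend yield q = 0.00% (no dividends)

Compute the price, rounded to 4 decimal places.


d1 = (ln(S/K) + (r - q + 0.5*sigma^2) * T) / (sigma * sqrt(T)) = 4.55819484
d2 = d1 - sigma * sqrt(T) = 4.52933310
exp(-rT) = 0.99551190; exp(-qT) = 1.00000000
C = S_0 * exp(-qT) * N(d1) - K * exp(-rT) * N(d2)
N(d1) = 0.99999742; N(d2) = 0.99999704
C = 9.9200 * 1.00000000 * 0.99999742 - 8.7400 * 0.99551190 * 0.99999704 = 1.2192

Answer: Price = 1.2192


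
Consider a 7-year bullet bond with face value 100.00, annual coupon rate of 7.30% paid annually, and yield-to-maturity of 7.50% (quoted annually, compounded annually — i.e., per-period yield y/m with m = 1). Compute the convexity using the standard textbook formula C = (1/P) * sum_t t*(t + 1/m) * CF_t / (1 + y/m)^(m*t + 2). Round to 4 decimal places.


Coupon per period c = face * coupon_rate / m = 7.300000
Periods per year m = 1; per-period yield y/m = 0.075000
Number of cashflows N = 7
Cashflows (t years, CF_t, discount factor 1/(1+y/m)^(m*t), PV):
  t = 1.0000: CF_t = 7.300000, DF = 0.930233, PV = 6.790698
  t = 2.0000: CF_t = 7.300000, DF = 0.865333, PV = 6.316928
  t = 3.0000: CF_t = 7.300000, DF = 0.804961, PV = 5.876212
  t = 4.0000: CF_t = 7.300000, DF = 0.748801, PV = 5.466244
  t = 5.0000: CF_t = 7.300000, DF = 0.696559, PV = 5.084878
  t = 6.0000: CF_t = 7.300000, DF = 0.647962, PV = 4.730119
  t = 7.0000: CF_t = 107.300000, DF = 0.602755, PV = 64.675601
Price P = sum_t PV_t = 98.940680
Convexity numerator sum_t t*(t + 1/m) * CF_t / (1+y/m)^(m*t + 2):
  t = 1.0000: term = 11.752424
  t = 2.0000: term = 32.797463
  t = 3.0000: term = 61.018536
  t = 4.0000: term = 94.602382
  t = 5.0000: term = 132.003323
  t = 6.0000: term = 171.911305
  t = 7.0000: term = 3134.090772
Convexity = (1/P) * sum = 3638.176206 / 98.940680 = 36.771288

Answer: Convexity = 36.7713


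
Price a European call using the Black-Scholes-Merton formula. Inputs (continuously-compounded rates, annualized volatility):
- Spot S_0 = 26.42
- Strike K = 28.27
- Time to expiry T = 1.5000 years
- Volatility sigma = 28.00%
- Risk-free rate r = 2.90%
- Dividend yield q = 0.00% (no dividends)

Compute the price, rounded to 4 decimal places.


Answer: Price = 3.3265

Derivation:
d1 = (ln(S/K) + (r - q + 0.5*sigma^2) * T) / (sigma * sqrt(T)) = 0.10095434
d2 = d1 - sigma * sqrt(T) = -0.24197422
exp(-rT) = 0.95743255; exp(-qT) = 1.00000000
C = S_0 * exp(-qT) * N(d1) - K * exp(-rT) * N(d2)
N(d1) = 0.54020665; N(d2) = 0.40440007
C = 26.4200 * 1.00000000 * 0.54020665 - 28.2700 * 0.95743255 * 0.40440007 = 3.3265


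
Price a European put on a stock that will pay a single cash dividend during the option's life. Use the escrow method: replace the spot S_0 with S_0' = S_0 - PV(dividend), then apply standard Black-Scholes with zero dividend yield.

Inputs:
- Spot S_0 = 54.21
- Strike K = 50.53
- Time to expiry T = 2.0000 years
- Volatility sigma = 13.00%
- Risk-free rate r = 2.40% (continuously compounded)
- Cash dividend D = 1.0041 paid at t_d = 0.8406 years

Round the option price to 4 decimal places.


Answer: Price = 1.7147

Derivation:
PV(D) = D * exp(-r * t_d) = 1.0041 * 0.98002774 = 0.98404586
S_0' = S_0 - PV(D) = 54.2100 - 0.98404586 = 53.22595414
d1 = (ln(S_0'/K) + (r + sigma^2/2)*T) / (sigma*sqrt(T)) = 0.63573750
d2 = d1 - sigma*sqrt(T) = 0.45188974
exp(-rT) = 0.95313379
N(-d1) = 0.26247376; N(-d2) = 0.32567421
P = K * exp(-rT) * N(-d2) - S_0' * N(-d1) = 50.5300 * 0.95313379 * 0.32567421 - 53.22595414 * 0.26247376 = 1.7147


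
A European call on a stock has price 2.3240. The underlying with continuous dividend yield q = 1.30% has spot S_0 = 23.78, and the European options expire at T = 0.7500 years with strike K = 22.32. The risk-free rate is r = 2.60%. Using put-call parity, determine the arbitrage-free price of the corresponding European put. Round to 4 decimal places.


Put-call parity: C - P = S_0 * exp(-qT) - K * exp(-rT).
S_0 * exp(-qT) = 23.7800 * 0.99029738 = 23.54927163
K * exp(-rT) = 22.3200 * 0.98068890 = 21.88897614
P = C - S*exp(-qT) + K*exp(-rT)
P = 2.3240 - 23.54927163 + 21.88897614 = 0.6637

Answer: Put price = 0.6637


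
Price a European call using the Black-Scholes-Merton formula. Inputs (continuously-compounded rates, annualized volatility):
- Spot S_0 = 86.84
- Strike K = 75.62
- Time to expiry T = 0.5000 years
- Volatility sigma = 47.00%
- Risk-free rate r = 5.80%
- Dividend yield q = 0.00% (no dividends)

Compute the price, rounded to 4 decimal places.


Answer: Price = 18.5662

Derivation:
d1 = (ln(S/K) + (r - q + 0.5*sigma^2) * T) / (sigma * sqrt(T)) = 0.66971000
d2 = d1 - sigma * sqrt(T) = 0.33736981
exp(-rT) = 0.97141646; exp(-qT) = 1.00000000
C = S_0 * exp(-qT) * N(d1) - K * exp(-rT) * N(d2)
N(d1) = 0.74847866; N(d2) = 0.63208093
C = 86.8400 * 1.00000000 * 0.74847866 - 75.6200 * 0.97141646 * 0.63208093 = 18.5662


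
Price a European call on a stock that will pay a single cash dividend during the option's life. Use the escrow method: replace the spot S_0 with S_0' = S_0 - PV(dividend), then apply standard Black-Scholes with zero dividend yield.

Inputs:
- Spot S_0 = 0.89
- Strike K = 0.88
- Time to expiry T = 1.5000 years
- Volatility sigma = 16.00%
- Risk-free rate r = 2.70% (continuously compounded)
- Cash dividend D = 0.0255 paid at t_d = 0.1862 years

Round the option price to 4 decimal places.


Answer: Price = 0.0770

Derivation:
PV(D) = D * exp(-r * t_d) = 0.0255 * 0.99498522 = 0.02537212
S_0' = S_0 - PV(D) = 0.8900 - 0.02537212 = 0.86462788
d1 = (ln(S_0'/K) + (r + sigma^2/2)*T) / (sigma*sqrt(T)) = 0.21472486
d2 = d1 - sigma*sqrt(T) = 0.01876568
exp(-rT) = 0.96030916
N(d1) = 0.58500908; N(d2) = 0.50748598
C = S_0' * N(d1) - K * exp(-rT) * N(d2) = 0.86462788 * 0.58500908 - 0.8800 * 0.96030916 * 0.50748598 = 0.0770


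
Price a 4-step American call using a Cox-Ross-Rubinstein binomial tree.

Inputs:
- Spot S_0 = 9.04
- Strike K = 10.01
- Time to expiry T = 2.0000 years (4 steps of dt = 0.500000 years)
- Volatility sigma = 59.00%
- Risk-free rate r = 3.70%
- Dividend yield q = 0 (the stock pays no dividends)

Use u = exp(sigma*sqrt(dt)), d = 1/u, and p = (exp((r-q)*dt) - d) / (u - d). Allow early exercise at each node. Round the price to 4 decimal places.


Answer: Price = V(0,0) = 2.8016

Derivation:
dt = T/N = 0.500000
u = exp(sigma*sqrt(dt)) = 1.517695; d = 1/u = 0.658894
p = (exp((r-q)*dt) - d) / (u - d) = 0.418931
Discount per step: exp(-r*dt) = 0.981670
Stock lattice S(k, i) with i counting down-moves:
  k=0: S(0,0) = 9.0400
  k=1: S(1,0) = 13.7200; S(1,1) = 5.9564
  k=2: S(2,0) = 20.8227; S(2,1) = 9.0400; S(2,2) = 3.9246
  k=3: S(3,0) = 31.6026; S(3,1) = 13.7200; S(3,2) = 5.9564; S(3,3) = 2.5859
  k=4: S(4,0) = 47.9631; S(4,1) = 20.8227; S(4,2) = 9.0400; S(4,3) = 3.9246; S(4,4) = 1.7038
Terminal payoffs V(N, i) = max(S_T - K, 0):
  V(4,0) = 37.953062; V(4,1) = 10.812730; V(4,2) = 0.000000; V(4,3) = 0.000000; V(4,4) = 0.000000
Backward induction: V(k, i) = exp(-r*dt) * [p * V(k+1, i) + (1-p) * V(k+1, i+1)]; then take max(V_cont, immediate exercise) for American.
  V(3,0) = exp(-r*dt) * [p*37.953062 + (1-p)*10.812730] = 21.776044; exercise = 21.592561; V(3,0) = max -> 21.776044
  V(3,1) = exp(-r*dt) * [p*10.812730 + (1-p)*0.000000] = 4.446755; exercise = 3.709966; V(3,1) = max -> 4.446755
  V(3,2) = exp(-r*dt) * [p*0.000000 + (1-p)*0.000000] = 0.000000; exercise = 0.000000; V(3,2) = max -> 0.000000
  V(3,3) = exp(-r*dt) * [p*0.000000 + (1-p)*0.000000] = 0.000000; exercise = 0.000000; V(3,3) = max -> 0.000000
  V(2,0) = exp(-r*dt) * [p*21.776044 + (1-p)*4.446755] = 11.491948; exercise = 10.812730; V(2,0) = max -> 11.491948
  V(2,1) = exp(-r*dt) * [p*4.446755 + (1-p)*0.000000] = 1.828736; exercise = 0.000000; V(2,1) = max -> 1.828736
  V(2,2) = exp(-r*dt) * [p*0.000000 + (1-p)*0.000000] = 0.000000; exercise = 0.000000; V(2,2) = max -> 0.000000
  V(1,0) = exp(-r*dt) * [p*11.491948 + (1-p)*1.828736] = 5.769229; exercise = 3.709966; V(1,0) = max -> 5.769229
  V(1,1) = exp(-r*dt) * [p*1.828736 + (1-p)*0.000000] = 0.752071; exercise = 0.000000; V(1,1) = max -> 0.752071
  V(0,0) = exp(-r*dt) * [p*5.769229 + (1-p)*0.752071] = 2.801601; exercise = 0.000000; V(0,0) = max -> 2.801601


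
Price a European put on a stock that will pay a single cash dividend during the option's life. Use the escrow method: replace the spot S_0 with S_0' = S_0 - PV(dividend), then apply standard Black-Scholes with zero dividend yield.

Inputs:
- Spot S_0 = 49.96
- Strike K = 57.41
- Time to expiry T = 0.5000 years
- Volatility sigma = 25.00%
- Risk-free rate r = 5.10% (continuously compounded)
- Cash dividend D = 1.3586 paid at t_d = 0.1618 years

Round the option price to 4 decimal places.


PV(D) = D * exp(-r * t_d) = 1.3586 * 0.99178215 = 1.34743523
S_0' = S_0 - PV(D) = 49.9600 - 1.34743523 = 48.61256477
d1 = (ln(S_0'/K) + (r + sigma^2/2)*T) / (sigma*sqrt(T)) = -0.70830305
d2 = d1 - sigma*sqrt(T) = -0.88507974
exp(-rT) = 0.97482238
N(-d1) = 0.76062146; N(-d2) = 0.81194319
P = K * exp(-rT) * N(-d2) - S_0' * N(-d1) = 57.4100 * 0.97482238 * 0.81194319 - 48.61256477 * 0.76062146 = 8.4643

Answer: Price = 8.4643


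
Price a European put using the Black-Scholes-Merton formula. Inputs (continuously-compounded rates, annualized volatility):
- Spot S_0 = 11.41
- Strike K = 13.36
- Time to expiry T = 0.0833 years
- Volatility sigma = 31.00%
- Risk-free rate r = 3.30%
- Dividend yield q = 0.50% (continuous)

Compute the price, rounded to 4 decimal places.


d1 = (ln(S/K) + (r - q + 0.5*sigma^2) * T) / (sigma * sqrt(T)) = -1.69260851
d2 = d1 - sigma * sqrt(T) = -1.78207990
exp(-rT) = 0.99725487; exp(-qT) = 0.99958359
P = K * exp(-rT) * N(-d2) - S_0 * exp(-qT) * N(-d1)
N(-d1) = 0.95473499; N(-d2) = 0.96263190
P = 13.3600 * 0.99725487 * 0.96263190 - 11.4100 * 0.99958359 * 0.95473499 = 1.9365

Answer: Price = 1.9365


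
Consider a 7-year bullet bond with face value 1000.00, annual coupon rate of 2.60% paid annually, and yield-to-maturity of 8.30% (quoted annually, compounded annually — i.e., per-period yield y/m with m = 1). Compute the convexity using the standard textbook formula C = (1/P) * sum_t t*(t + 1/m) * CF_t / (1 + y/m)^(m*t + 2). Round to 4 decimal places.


Coupon per period c = face * coupon_rate / m = 26.000000
Periods per year m = 1; per-period yield y/m = 0.083000
Number of cashflows N = 7
Cashflows (t years, CF_t, discount factor 1/(1+y/m)^(m*t), PV):
  t = 1.0000: CF_t = 26.000000, DF = 0.923361, PV = 24.007387
  t = 2.0000: CF_t = 26.000000, DF = 0.852596, PV = 22.167486
  t = 3.0000: CF_t = 26.000000, DF = 0.787254, PV = 20.468592
  t = 4.0000: CF_t = 26.000000, DF = 0.726919, PV = 18.899901
  t = 5.0000: CF_t = 26.000000, DF = 0.671209, PV = 17.451432
  t = 6.0000: CF_t = 26.000000, DF = 0.619768, PV = 16.113972
  t = 7.0000: CF_t = 1026.000000, DF = 0.572270, PV = 587.148782
Price P = sum_t PV_t = 706.257552
Convexity numerator sum_t t*(t + 1/m) * CF_t / (1+y/m)^(m*t + 2):
  t = 1.0000: term = 40.937185
  t = 2.0000: term = 113.399404
  t = 3.0000: term = 209.417182
  t = 4.0000: term = 322.279443
  t = 5.0000: term = 446.370419
  t = 6.0000: term = 577.025473
  t = 7.0000: term = 28033.626199
Convexity = (1/P) * sum = 29743.055304 / 706.257552 = 42.113610

Answer: Convexity = 42.1136


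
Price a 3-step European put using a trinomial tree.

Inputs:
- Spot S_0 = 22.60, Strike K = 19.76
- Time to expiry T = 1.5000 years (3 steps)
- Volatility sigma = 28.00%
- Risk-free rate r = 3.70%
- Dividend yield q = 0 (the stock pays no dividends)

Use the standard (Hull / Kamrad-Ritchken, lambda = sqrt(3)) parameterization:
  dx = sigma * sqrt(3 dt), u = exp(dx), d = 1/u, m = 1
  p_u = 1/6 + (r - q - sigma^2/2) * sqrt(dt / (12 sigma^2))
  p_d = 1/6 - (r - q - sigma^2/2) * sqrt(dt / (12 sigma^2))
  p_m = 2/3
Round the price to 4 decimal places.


Answer: Price = V(0,0) = 1.3406

Derivation:
dt = T/N = 0.500000; dx = sigma*sqrt(3*dt) = 0.342929
u = exp(dx) = 1.409068; d = 1/u = 0.709689
p_u = 0.165063, p_m = 0.666667, p_d = 0.168270
Discount per step: exp(-r*dt) = 0.981670
Stock lattice S(k, j) with j the centered position index:
  k=0: S(0,+0) = 22.6000
  k=1: S(1,-1) = 16.0390; S(1,+0) = 22.6000; S(1,+1) = 31.8449
  k=2: S(2,-2) = 11.3827; S(2,-1) = 16.0390; S(2,+0) = 22.6000; S(2,+1) = 31.8449; S(2,+2) = 44.8717
  k=3: S(3,-3) = 8.0782; S(3,-2) = 11.3827; S(3,-1) = 16.0390; S(3,+0) = 22.6000; S(3,+1) = 31.8449; S(3,+2) = 44.8717; S(3,+3) = 63.2273
Terminal payoffs V(N, j) = max(K - S_T, 0):
  V(3,-3) = 11.681839; V(3,-2) = 8.377321; V(3,-1) = 3.721031; V(3,+0) = 0.000000; V(3,+1) = 0.000000; V(3,+2) = 0.000000; V(3,+3) = 0.000000
Backward induction: V(k, j) = exp(-r*dt) * [p_u * V(k+1, j+1) + p_m * V(k+1, j) + p_d * V(k+1, j-1)]
  V(2,-2) = exp(-r*dt) * [p_u*3.721031 + p_m*8.377321 + p_d*11.681839] = 8.015134
  V(2,-1) = exp(-r*dt) * [p_u*0.000000 + p_m*3.721031 + p_d*8.377321] = 3.819033
  V(2,+0) = exp(-r*dt) * [p_u*0.000000 + p_m*0.000000 + p_d*3.721031] = 0.614663
  V(2,+1) = exp(-r*dt) * [p_u*0.000000 + p_m*0.000000 + p_d*0.000000] = 0.000000
  V(2,+2) = exp(-r*dt) * [p_u*0.000000 + p_m*0.000000 + p_d*0.000000] = 0.000000
  V(1,-1) = exp(-r*dt) * [p_u*0.614663 + p_m*3.819033 + p_d*8.015134] = 3.922941
  V(1,+0) = exp(-r*dt) * [p_u*0.000000 + p_m*0.614663 + p_d*3.819033] = 1.033115
  V(1,+1) = exp(-r*dt) * [p_u*0.000000 + p_m*0.000000 + p_d*0.614663] = 0.101534
  V(0,+0) = exp(-r*dt) * [p_u*0.101534 + p_m*1.033115 + p_d*3.922941] = 1.340586


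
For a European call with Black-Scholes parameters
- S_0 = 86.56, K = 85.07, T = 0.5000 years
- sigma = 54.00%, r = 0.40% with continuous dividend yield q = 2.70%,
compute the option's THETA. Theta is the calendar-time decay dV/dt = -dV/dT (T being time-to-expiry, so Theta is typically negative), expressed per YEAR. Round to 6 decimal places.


d1 = 0.2062744878; d2 = -0.1755631741
phi(d1) = 0.3905445954; exp(-qT) = 0.9865907163; exp(-rT) = 0.9980019987
Theta = -S*exp(-qT)*phi(d1)*sigma/(2*sqrt(T)) - r*K*exp(-rT)*N(d2) + q*S*exp(-qT)*N(d1)
N(d1) = 0.5817117471; N(d2) = 0.4303185679; sqrt(T) = 0.7071067812
Term 1 = -86.5600 * 0.9865907163 * 0.3905445954 * 0.5400 / (2 * 0.7071067812) = -12.7351383216
Term 2 = -0.0040 * 85.0700 * 0.9980019987 * 0.4303185679 = -0.1461362373
Term 3 = 0.0270 * 86.5600 * 0.9865907163 * 0.5817117471 = 1.3412998328
Theta = -12.7351383216 + (-0.1461362373) + (1.3412998328) = -11.539975

Answer: Theta = -11.539975


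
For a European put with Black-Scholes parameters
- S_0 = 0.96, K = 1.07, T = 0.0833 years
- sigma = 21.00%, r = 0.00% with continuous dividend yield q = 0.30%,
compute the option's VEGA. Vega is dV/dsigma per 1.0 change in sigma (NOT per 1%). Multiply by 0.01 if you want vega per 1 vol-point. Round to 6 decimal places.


Answer: Vega = 0.023333

Derivation:
d1 = -1.7636428067; d2 = -1.8242524594
phi(d1) = 0.0842340110; exp(-qT) = 0.9997501312; exp(-rT) = 1.0000000000
Vega = S * exp(-qT) * phi(d1) * sqrt(T) = 0.9600 * 0.9997501312 * 0.0842340110 * 0.2886173938 = 0.023333


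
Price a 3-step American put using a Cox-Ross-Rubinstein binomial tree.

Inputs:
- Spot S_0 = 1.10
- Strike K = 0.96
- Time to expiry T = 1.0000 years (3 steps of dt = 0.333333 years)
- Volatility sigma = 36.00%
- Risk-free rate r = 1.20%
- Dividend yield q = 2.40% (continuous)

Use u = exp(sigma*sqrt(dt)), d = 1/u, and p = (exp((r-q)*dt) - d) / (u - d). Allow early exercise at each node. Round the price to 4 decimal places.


Answer: Price = V(0,0) = 0.0919

Derivation:
dt = T/N = 0.333333
u = exp(sigma*sqrt(dt)) = 1.231024; d = 1/u = 0.812332
p = (exp((r-q)*dt) - d) / (u - d) = 0.438690
Discount per step: exp(-r*dt) = 0.996008
Stock lattice S(k, i) with i counting down-moves:
  k=0: S(0,0) = 1.1000
  k=1: S(1,0) = 1.3541; S(1,1) = 0.8936
  k=2: S(2,0) = 1.6670; S(2,1) = 1.1000; S(2,2) = 0.7259
  k=3: S(3,0) = 2.0521; S(3,1) = 1.3541; S(3,2) = 0.8936; S(3,3) = 0.5896
Terminal payoffs V(N, i) = max(K - S_T, 0):
  V(3,0) = 0.000000; V(3,1) = 0.000000; V(3,2) = 0.066435; V(3,3) = 0.370351
Backward induction: V(k, i) = exp(-r*dt) * [p * V(k+1, i) + (1-p) * V(k+1, i+1)]; then take max(V_cont, immediate exercise) for American.
  V(2,0) = exp(-r*dt) * [p*0.000000 + (1-p)*0.000000] = 0.000000; exercise = 0.000000; V(2,0) = max -> 0.000000
  V(2,1) = exp(-r*dt) * [p*0.000000 + (1-p)*0.066435] = 0.037142; exercise = 0.000000; V(2,1) = max -> 0.037142
  V(2,2) = exp(-r*dt) * [p*0.066435 + (1-p)*0.370351] = 0.236080; exercise = 0.234128; V(2,2) = max -> 0.236080
  V(1,0) = exp(-r*dt) * [p*0.000000 + (1-p)*0.037142] = 0.020765; exercise = 0.000000; V(1,0) = max -> 0.020765
  V(1,1) = exp(-r*dt) * [p*0.037142 + (1-p)*0.236080] = 0.148214; exercise = 0.066435; V(1,1) = max -> 0.148214
  V(0,0) = exp(-r*dt) * [p*0.020765 + (1-p)*0.148214] = 0.091934; exercise = 0.000000; V(0,0) = max -> 0.091934


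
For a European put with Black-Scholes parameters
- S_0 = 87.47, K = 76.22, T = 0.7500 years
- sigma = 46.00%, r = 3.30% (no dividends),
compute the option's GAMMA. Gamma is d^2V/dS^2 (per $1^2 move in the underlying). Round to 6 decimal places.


d1 = 0.6069005169; d2 = 0.2085288311
phi(d1) = 0.3318399011; exp(-qT) = 1.0000000000; exp(-rT) = 0.9755537700
Gamma = exp(-qT) * phi(d1) / (S * sigma * sqrt(T)) = 1.0000000000 * 0.3318399011 / (87.4700 * 0.4600 * 0.8660254038) = 0.009523

Answer: Gamma = 0.009523


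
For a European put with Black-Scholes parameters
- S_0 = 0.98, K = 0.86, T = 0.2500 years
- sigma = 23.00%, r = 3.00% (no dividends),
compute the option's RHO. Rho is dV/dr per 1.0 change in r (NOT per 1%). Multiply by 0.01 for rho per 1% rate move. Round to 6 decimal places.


Answer: Rho = -0.026974

Derivation:
d1 = 1.2585450645; d2 = 1.1435450645
phi(d1) = 0.1807019350; exp(-qT) = 1.0000000000; exp(-rT) = 0.9925280548
N(-d2) = 0.1264061778
Rho = -K*T*exp(-rT)*N(-d2) = -0.8600 * 0.2500 * 0.9925280548 * 0.1264061778 = -0.026974


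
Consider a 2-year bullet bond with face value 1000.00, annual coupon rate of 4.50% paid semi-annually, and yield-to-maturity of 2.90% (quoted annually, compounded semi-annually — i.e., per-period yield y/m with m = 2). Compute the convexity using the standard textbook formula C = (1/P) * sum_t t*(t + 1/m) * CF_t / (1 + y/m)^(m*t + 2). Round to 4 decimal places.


Coupon per period c = face * coupon_rate / m = 22.500000
Periods per year m = 2; per-period yield y/m = 0.014500
Number of cashflows N = 4
Cashflows (t years, CF_t, discount factor 1/(1+y/m)^(m*t), PV):
  t = 0.5000: CF_t = 22.500000, DF = 0.985707, PV = 22.178413
  t = 1.0000: CF_t = 22.500000, DF = 0.971619, PV = 21.861422
  t = 1.5000: CF_t = 22.500000, DF = 0.957732, PV = 21.548962
  t = 2.0000: CF_t = 1022.500000, DF = 0.944043, PV = 965.284008
Price P = sum_t PV_t = 1030.872806
Convexity numerator sum_t t*(t + 1/m) * CF_t / (1+y/m)^(m*t + 2):
  t = 0.5000: term = 10.774481
  t = 1.0000: term = 31.861453
  t = 1.5000: term = 62.812129
  t = 2.0000: term = 4689.440316
Convexity = (1/P) * sum = 4794.888379 / 1030.872806 = 4.651290

Answer: Convexity = 4.6513


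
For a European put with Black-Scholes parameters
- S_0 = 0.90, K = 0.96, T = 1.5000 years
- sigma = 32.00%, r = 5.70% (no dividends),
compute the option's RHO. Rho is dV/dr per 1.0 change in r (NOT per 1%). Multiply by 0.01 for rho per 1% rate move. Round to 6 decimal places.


Answer: Rho = -0.735886

Derivation:
d1 = 0.2494434789; d2 = -0.1424748800
phi(d1) = 0.3867218579; exp(-qT) = 1.0000000000; exp(-rT) = 0.9180531431
N(-d2) = 0.5566475401
Rho = -K*T*exp(-rT)*N(-d2) = -0.9600 * 1.5000 * 0.9180531431 * 0.5566475401 = -0.735886


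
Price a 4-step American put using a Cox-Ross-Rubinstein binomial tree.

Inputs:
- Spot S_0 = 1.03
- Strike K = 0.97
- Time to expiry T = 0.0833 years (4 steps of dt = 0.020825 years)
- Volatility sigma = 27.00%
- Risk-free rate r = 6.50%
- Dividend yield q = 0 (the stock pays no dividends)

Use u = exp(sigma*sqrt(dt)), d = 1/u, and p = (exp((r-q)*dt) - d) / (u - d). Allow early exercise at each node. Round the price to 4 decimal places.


dt = T/N = 0.020825
u = exp(sigma*sqrt(dt)) = 1.039732; d = 1/u = 0.961786
p = (exp((r-q)*dt) - d) / (u - d) = 0.507638
Discount per step: exp(-r*dt) = 0.998647
Stock lattice S(k, i) with i counting down-moves:
  k=0: S(0,0) = 1.0300
  k=1: S(1,0) = 1.0709; S(1,1) = 0.9906
  k=2: S(2,0) = 1.1135; S(2,1) = 1.0300; S(2,2) = 0.9528
  k=3: S(3,0) = 1.1577; S(3,1) = 1.0709; S(3,2) = 0.9906; S(3,3) = 0.9164
  k=4: S(4,0) = 1.2037; S(4,1) = 1.1135; S(4,2) = 1.0300; S(4,3) = 0.9528; S(4,4) = 0.8814
Terminal payoffs V(N, i) = max(K - S_T, 0):
  V(4,0) = 0.000000; V(4,1) = 0.000000; V(4,2) = 0.000000; V(4,3) = 0.017217; V(4,4) = 0.088645
Backward induction: V(k, i) = exp(-r*dt) * [p * V(k+1, i) + (1-p) * V(k+1, i+1)]; then take max(V_cont, immediate exercise) for American.
  V(3,0) = exp(-r*dt) * [p*0.000000 + (1-p)*0.000000] = 0.000000; exercise = 0.000000; V(3,0) = max -> 0.000000
  V(3,1) = exp(-r*dt) * [p*0.000000 + (1-p)*0.000000] = 0.000000; exercise = 0.000000; V(3,1) = max -> 0.000000
  V(3,2) = exp(-r*dt) * [p*0.000000 + (1-p)*0.017217] = 0.008465; exercise = 0.000000; V(3,2) = max -> 0.008465
  V(3,3) = exp(-r*dt) * [p*0.017217 + (1-p)*0.088645] = 0.052314; exercise = 0.053626; V(3,3) = max -> 0.053626
  V(2,0) = exp(-r*dt) * [p*0.000000 + (1-p)*0.000000] = 0.000000; exercise = 0.000000; V(2,0) = max -> 0.000000
  V(2,1) = exp(-r*dt) * [p*0.000000 + (1-p)*0.008465] = 0.004162; exercise = 0.000000; V(2,1) = max -> 0.004162
  V(2,2) = exp(-r*dt) * [p*0.008465 + (1-p)*0.053626] = 0.030659; exercise = 0.017217; V(2,2) = max -> 0.030659
  V(1,0) = exp(-r*dt) * [p*0.000000 + (1-p)*0.004162] = 0.002047; exercise = 0.000000; V(1,0) = max -> 0.002047
  V(1,1) = exp(-r*dt) * [p*0.004162 + (1-p)*0.030659] = 0.017185; exercise = 0.000000; V(1,1) = max -> 0.017185
  V(0,0) = exp(-r*dt) * [p*0.002047 + (1-p)*0.017185] = 0.009487; exercise = 0.000000; V(0,0) = max -> 0.009487

Answer: Price = V(0,0) = 0.0095


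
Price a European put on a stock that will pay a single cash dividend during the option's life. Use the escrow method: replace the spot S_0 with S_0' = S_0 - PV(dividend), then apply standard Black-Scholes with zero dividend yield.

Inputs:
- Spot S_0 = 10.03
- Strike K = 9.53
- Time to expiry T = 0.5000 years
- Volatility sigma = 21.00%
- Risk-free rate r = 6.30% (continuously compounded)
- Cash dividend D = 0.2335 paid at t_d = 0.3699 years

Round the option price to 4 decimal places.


PV(D) = D * exp(-r * t_d) = 0.2335 * 0.97696573 = 0.22812150
S_0' = S_0 - PV(D) = 10.0300 - 0.22812150 = 9.80187850
d1 = (ln(S_0'/K) + (r + sigma^2/2)*T) / (sigma*sqrt(T)) = 0.47581103
d2 = d1 - sigma*sqrt(T) = 0.32731861
exp(-rT) = 0.96899096
N(-d1) = 0.31710451; N(-d2) = 0.37171346
P = K * exp(-rT) * N(-d2) - S_0' * N(-d1) = 9.5300 * 0.96899096 * 0.37171346 - 9.80187850 * 0.31710451 = 0.3244

Answer: Price = 0.3244


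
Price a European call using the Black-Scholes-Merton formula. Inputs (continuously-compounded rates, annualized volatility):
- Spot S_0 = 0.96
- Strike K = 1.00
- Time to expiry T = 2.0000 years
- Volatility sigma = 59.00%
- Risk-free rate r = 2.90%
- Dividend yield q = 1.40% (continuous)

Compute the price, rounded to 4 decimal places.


Answer: Price = 0.2985

Derivation:
d1 = (ln(S/K) + (r - q + 0.5*sigma^2) * T) / (sigma * sqrt(T)) = 0.40422299
d2 = d1 - sigma * sqrt(T) = -0.43016301
exp(-rT) = 0.94364995; exp(-qT) = 0.97238837
C = S_0 * exp(-qT) * N(d1) - K * exp(-rT) * N(d2)
N(d1) = 0.65697563; N(d2) = 0.33353853
C = 0.9600 * 0.97238837 * 0.65697563 - 1.0000 * 0.94364995 * 0.33353853 = 0.2985


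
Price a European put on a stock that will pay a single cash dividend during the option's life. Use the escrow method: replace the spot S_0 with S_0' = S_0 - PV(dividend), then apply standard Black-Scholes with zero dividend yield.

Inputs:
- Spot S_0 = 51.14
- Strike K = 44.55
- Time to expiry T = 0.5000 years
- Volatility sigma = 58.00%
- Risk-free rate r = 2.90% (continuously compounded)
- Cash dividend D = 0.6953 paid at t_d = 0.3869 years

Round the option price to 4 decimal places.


Answer: Price = 4.8225

Derivation:
PV(D) = D * exp(-r * t_d) = 0.6953 * 0.98884261 = 0.68754227
S_0' = S_0 - PV(D) = 51.1400 - 0.68754227 = 50.45245773
d1 = (ln(S_0'/K) + (r + sigma^2/2)*T) / (sigma*sqrt(T)) = 0.54378781
d2 = d1 - sigma*sqrt(T) = 0.13366588
exp(-rT) = 0.98560462
N(-d1) = 0.29329375; N(-d2) = 0.44683339
P = K * exp(-rT) * N(-d2) - S_0' * N(-d1) = 44.5500 * 0.98560462 * 0.44683339 - 50.45245773 * 0.29329375 = 4.8225


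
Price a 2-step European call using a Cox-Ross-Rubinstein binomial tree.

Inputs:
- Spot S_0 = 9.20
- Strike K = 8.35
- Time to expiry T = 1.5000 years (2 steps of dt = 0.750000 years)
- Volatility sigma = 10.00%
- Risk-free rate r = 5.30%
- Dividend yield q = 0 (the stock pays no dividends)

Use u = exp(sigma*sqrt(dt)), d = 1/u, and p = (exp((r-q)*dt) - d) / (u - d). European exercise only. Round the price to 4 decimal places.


dt = T/N = 0.750000
u = exp(sigma*sqrt(dt)) = 1.090463; d = 1/u = 0.917042
p = (exp((r-q)*dt) - d) / (u - d) = 0.712190
Discount per step: exp(-r*dt) = 0.961030
Stock lattice S(k, i) with i counting down-moves:
  k=0: S(0,0) = 9.2000
  k=1: S(1,0) = 10.0323; S(1,1) = 8.4368
  k=2: S(2,0) = 10.9398; S(2,1) = 9.2000; S(2,2) = 7.7369
Terminal payoffs V(N, i) = max(S_T - K, 0):
  V(2,0) = 2.589811; V(2,1) = 0.850000; V(2,2) = 0.000000
Backward induction: V(k, i) = exp(-r*dt) * [p * V(k+1, i) + (1-p) * V(k+1, i+1)].
  V(1,0) = exp(-r*dt) * [p*2.589811 + (1-p)*0.850000] = 2.007664
  V(1,1) = exp(-r*dt) * [p*0.850000 + (1-p)*0.000000] = 0.581770
  V(0,0) = exp(-r*dt) * [p*2.007664 + (1-p)*0.581770] = 1.535030

Answer: Price = V(0,0) = 1.5350


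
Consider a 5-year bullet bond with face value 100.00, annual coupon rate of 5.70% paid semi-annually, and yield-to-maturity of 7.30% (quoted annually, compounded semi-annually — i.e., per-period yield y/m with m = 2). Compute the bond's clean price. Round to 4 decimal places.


Coupon per period c = face * coupon_rate / m = 2.850000
Periods per year m = 2; per-period yield y/m = 0.036500
Number of cashflows N = 10
Cashflows (t years, CF_t, discount factor 1/(1+y/m)^(m*t), PV):
  t = 0.5000: CF_t = 2.850000, DF = 0.964785, PV = 2.749638
  t = 1.0000: CF_t = 2.850000, DF = 0.930811, PV = 2.652811
  t = 1.5000: CF_t = 2.850000, DF = 0.898033, PV = 2.559393
  t = 2.0000: CF_t = 2.850000, DF = 0.866409, PV = 2.469265
  t = 2.5000: CF_t = 2.850000, DF = 0.835898, PV = 2.382310
  t = 3.0000: CF_t = 2.850000, DF = 0.806462, PV = 2.298418
  t = 3.5000: CF_t = 2.850000, DF = 0.778063, PV = 2.217480
  t = 4.0000: CF_t = 2.850000, DF = 0.750664, PV = 2.139392
  t = 4.5000: CF_t = 2.850000, DF = 0.724230, PV = 2.064054
  t = 5.0000: CF_t = 102.850000, DF = 0.698726, PV = 71.863974
Price P = sum_t PV_t = 93.396735

Answer: Price = 93.3967


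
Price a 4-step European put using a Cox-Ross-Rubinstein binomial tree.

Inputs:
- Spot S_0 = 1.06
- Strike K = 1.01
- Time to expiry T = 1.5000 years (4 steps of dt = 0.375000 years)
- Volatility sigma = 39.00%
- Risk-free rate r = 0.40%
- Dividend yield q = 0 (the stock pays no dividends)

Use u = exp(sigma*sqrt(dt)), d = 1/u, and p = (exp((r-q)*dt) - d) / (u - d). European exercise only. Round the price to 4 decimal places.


Answer: Price = V(0,0) = 0.1644

Derivation:
dt = T/N = 0.375000
u = exp(sigma*sqrt(dt)) = 1.269757; d = 1/u = 0.787552
p = (exp((r-q)*dt) - d) / (u - d) = 0.443689
Discount per step: exp(-r*dt) = 0.998501
Stock lattice S(k, i) with i counting down-moves:
  k=0: S(0,0) = 1.0600
  k=1: S(1,0) = 1.3459; S(1,1) = 0.8348
  k=2: S(2,0) = 1.7090; S(2,1) = 1.0600; S(2,2) = 0.6575
  k=3: S(3,0) = 2.1700; S(3,1) = 1.3459; S(3,2) = 0.8348; S(3,3) = 0.5178
  k=4: S(4,0) = 2.7554; S(4,1) = 1.7090; S(4,2) = 1.0600; S(4,3) = 0.6575; S(4,4) = 0.4078
Terminal payoffs V(N, i) = max(K - S_T, 0):
  V(4,0) = 0.000000; V(4,1) = 0.000000; V(4,2) = 0.000000; V(4,3) = 0.352547; V(4,4) = 0.602222
Backward induction: V(k, i) = exp(-r*dt) * [p * V(k+1, i) + (1-p) * V(k+1, i+1)].
  V(3,0) = exp(-r*dt) * [p*0.000000 + (1-p)*0.000000] = 0.000000
  V(3,1) = exp(-r*dt) * [p*0.000000 + (1-p)*0.000000] = 0.000000
  V(3,2) = exp(-r*dt) * [p*0.000000 + (1-p)*0.352547] = 0.195832
  V(3,3) = exp(-r*dt) * [p*0.352547 + (1-p)*0.602222] = 0.490707
  V(2,0) = exp(-r*dt) * [p*0.000000 + (1-p)*0.000000] = 0.000000
  V(2,1) = exp(-r*dt) * [p*0.000000 + (1-p)*0.195832] = 0.108780
  V(2,2) = exp(-r*dt) * [p*0.195832 + (1-p)*0.490707] = 0.359335
  V(1,0) = exp(-r*dt) * [p*0.000000 + (1-p)*0.108780] = 0.060425
  V(1,1) = exp(-r*dt) * [p*0.108780 + (1-p)*0.359335] = 0.247794
  V(0,0) = exp(-r*dt) * [p*0.060425 + (1-p)*0.247794] = 0.164414


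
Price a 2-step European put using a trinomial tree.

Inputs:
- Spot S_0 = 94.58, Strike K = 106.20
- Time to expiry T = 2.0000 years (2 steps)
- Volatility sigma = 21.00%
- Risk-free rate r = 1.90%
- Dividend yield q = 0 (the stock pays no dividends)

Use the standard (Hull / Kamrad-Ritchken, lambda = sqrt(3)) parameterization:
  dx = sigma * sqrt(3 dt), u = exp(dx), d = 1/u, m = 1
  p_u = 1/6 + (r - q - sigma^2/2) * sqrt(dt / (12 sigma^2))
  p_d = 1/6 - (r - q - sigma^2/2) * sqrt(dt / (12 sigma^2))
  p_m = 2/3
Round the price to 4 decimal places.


Answer: Price = V(0,0) = 16.1669

Derivation:
dt = T/N = 1.000000; dx = sigma*sqrt(3*dt) = 0.363731
u = exp(dx) = 1.438687; d = 1/u = 0.695078
p_u = 0.162474, p_m = 0.666667, p_d = 0.170859
Discount per step: exp(-r*dt) = 0.981179
Stock lattice S(k, j) with j the centered position index:
  k=0: S(0,+0) = 94.5800
  k=1: S(1,-1) = 65.7405; S(1,+0) = 94.5800; S(1,+1) = 136.0710
  k=2: S(2,-2) = 45.6948; S(2,-1) = 65.7405; S(2,+0) = 94.5800; S(2,+1) = 136.0710; S(2,+2) = 195.7635
Terminal payoffs V(N, j) = max(K - S_T, 0):
  V(2,-2) = 60.505191; V(2,-1) = 40.459487; V(2,+0) = 11.620000; V(2,+1) = 0.000000; V(2,+2) = 0.000000
Backward induction: V(k, j) = exp(-r*dt) * [p_u * V(k+1, j+1) + p_m * V(k+1, j) + p_d * V(k+1, j-1)]
  V(1,-1) = exp(-r*dt) * [p_u*11.620000 + p_m*40.459487 + p_d*60.505191] = 38.461069
  V(1,+0) = exp(-r*dt) * [p_u*0.000000 + p_m*11.620000 + p_d*40.459487] = 14.383645
  V(1,+1) = exp(-r*dt) * [p_u*0.000000 + p_m*0.000000 + p_d*11.620000] = 1.948019
  V(0,+0) = exp(-r*dt) * [p_u*1.948019 + p_m*14.383645 + p_d*38.461069] = 16.166924


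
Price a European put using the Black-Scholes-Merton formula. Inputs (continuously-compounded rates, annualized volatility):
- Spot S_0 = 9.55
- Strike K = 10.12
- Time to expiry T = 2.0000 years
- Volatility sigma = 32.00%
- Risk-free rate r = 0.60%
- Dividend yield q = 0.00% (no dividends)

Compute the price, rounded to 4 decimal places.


Answer: Price = 1.9833

Derivation:
d1 = (ln(S/K) + (r - q + 0.5*sigma^2) * T) / (sigma * sqrt(T)) = 0.12468832
d2 = d1 - sigma * sqrt(T) = -0.32786002
exp(-rT) = 0.98807171; exp(-qT) = 1.00000000
P = K * exp(-rT) * N(-d2) - S_0 * exp(-qT) * N(-d1)
N(-d1) = 0.45038515; N(-d2) = 0.62849125
P = 10.1200 * 0.98807171 * 0.62849125 - 9.5500 * 1.00000000 * 0.45038515 = 1.9833


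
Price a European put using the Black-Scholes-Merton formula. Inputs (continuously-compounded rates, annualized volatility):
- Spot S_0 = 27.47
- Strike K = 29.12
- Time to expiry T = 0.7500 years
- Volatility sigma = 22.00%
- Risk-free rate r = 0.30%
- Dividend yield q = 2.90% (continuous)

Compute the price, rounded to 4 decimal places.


d1 = (ln(S/K) + (r - q + 0.5*sigma^2) * T) / (sigma * sqrt(T)) = -0.31324256
d2 = d1 - sigma * sqrt(T) = -0.50376815
exp(-rT) = 0.99775253; exp(-qT) = 0.97848483
P = K * exp(-rT) * N(-d2) - S_0 * exp(-qT) * N(-d1)
N(-d1) = 0.62295181; N(-d2) = 0.69278784
P = 29.1200 * 0.99775253 * 0.69278784 - 27.4700 * 0.97848483 * 0.62295181 = 3.3843

Answer: Price = 3.3843


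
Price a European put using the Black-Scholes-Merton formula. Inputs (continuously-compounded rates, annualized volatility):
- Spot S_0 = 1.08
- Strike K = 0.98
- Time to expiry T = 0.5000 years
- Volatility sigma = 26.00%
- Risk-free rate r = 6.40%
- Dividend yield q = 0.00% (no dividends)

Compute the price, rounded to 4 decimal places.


d1 = (ln(S/K) + (r - q + 0.5*sigma^2) * T) / (sigma * sqrt(T)) = 0.79448205
d2 = d1 - sigma * sqrt(T) = 0.61063429
exp(-rT) = 0.96850658; exp(-qT) = 1.00000000
P = K * exp(-rT) * N(-d2) - S_0 * exp(-qT) * N(-d1)
N(-d1) = 0.21345743; N(-d2) = 0.27072086
P = 0.9800 * 0.96850658 * 0.27072086 - 1.0800 * 1.00000000 * 0.21345743 = 0.0264

Answer: Price = 0.0264


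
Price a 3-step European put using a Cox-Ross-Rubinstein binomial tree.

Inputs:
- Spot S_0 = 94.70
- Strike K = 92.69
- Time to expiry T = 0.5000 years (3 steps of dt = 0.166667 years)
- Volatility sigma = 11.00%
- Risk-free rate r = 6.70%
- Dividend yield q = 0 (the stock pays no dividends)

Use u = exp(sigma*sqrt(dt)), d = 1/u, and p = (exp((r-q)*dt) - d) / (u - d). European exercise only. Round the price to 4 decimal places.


dt = T/N = 0.166667
u = exp(sigma*sqrt(dt)) = 1.045931; d = 1/u = 0.956086
p = (exp((r-q)*dt) - d) / (u - d) = 0.613760
Discount per step: exp(-r*dt) = 0.988895
Stock lattice S(k, i) with i counting down-moves:
  k=0: S(0,0) = 94.7000
  k=1: S(1,0) = 99.0497; S(1,1) = 90.5414
  k=2: S(2,0) = 103.5991; S(2,1) = 94.7000; S(2,2) = 86.5653
  k=3: S(3,0) = 108.3575; S(3,1) = 99.0497; S(3,2) = 90.5414; S(3,3) = 82.7639
Terminal payoffs V(N, i) = max(K - S_T, 0):
  V(3,0) = 0.000000; V(3,1) = 0.000000; V(3,2) = 2.148647; V(3,3) = 9.926093
Backward induction: V(k, i) = exp(-r*dt) * [p * V(k+1, i) + (1-p) * V(k+1, i+1)].
  V(2,0) = exp(-r*dt) * [p*0.000000 + (1-p)*0.000000] = 0.000000
  V(2,1) = exp(-r*dt) * [p*0.000000 + (1-p)*2.148647] = 0.820678
  V(2,2) = exp(-r*dt) * [p*2.148647 + (1-p)*9.926093] = 5.095390
  V(1,0) = exp(-r*dt) * [p*0.000000 + (1-p)*0.820678] = 0.313459
  V(1,1) = exp(-r*dt) * [p*0.820678 + (1-p)*5.095390] = 2.444295
  V(0,0) = exp(-r*dt) * [p*0.313459 + (1-p)*2.444295] = 1.123853

Answer: Price = V(0,0) = 1.1239
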